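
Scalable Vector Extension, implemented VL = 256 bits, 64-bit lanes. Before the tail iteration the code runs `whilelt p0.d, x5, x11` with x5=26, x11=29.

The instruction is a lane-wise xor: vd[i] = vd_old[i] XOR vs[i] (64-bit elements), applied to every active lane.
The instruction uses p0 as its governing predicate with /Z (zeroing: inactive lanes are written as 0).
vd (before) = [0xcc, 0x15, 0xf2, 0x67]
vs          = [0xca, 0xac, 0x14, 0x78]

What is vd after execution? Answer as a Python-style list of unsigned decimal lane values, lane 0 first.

register lanes = 256/64 = 4
p0[j] = (26+j < 29); true for j=0..2 → 3 lanes set
lane  0: xor(0xcc,0xca) ⇒ 0x06
lane  1: xor(0x15,0xac) ⇒ 0xb9
lane  2: xor(0xf2,0x14) ⇒ 0xe6
lane  3: tail/zero ⇒ 0x00

vd = [6, 185, 230, 0]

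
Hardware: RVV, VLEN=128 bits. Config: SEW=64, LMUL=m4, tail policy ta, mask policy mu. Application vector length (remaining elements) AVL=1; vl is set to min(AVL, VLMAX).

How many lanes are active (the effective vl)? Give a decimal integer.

vl = 1

lanes per group: 128·4/64 = 8
vl = min(AVL, VLMAX) = min(1, 8) = 1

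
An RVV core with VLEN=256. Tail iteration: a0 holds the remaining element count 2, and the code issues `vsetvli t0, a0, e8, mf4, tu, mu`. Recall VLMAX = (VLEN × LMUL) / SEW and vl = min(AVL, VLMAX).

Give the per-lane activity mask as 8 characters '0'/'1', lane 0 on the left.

predicate = 11000000

VLMAX = VLEN×LMUL/SEW = 256×1/4/8 = 8
vl = min(AVL, VLMAX) = min(2, 8) = 2
bits (lane 0 leftmost): 11000000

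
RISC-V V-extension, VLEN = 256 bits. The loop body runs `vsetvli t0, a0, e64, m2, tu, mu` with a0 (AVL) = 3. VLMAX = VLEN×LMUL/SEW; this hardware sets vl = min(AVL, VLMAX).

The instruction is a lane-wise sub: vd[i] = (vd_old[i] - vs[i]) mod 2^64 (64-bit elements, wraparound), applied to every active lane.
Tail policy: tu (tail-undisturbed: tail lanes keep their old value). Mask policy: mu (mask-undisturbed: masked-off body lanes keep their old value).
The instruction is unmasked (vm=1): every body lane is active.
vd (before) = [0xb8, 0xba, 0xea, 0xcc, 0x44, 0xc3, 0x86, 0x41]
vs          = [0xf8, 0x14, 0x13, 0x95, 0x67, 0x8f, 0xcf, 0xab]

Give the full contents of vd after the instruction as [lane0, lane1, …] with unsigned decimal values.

lanes per group: 256·2/64 = 8
vl = min(AVL, VLMAX) = min(3, 8) = 3
lane  0: sub(0xb8,0xf8) ⇒ 0xffffffffffffffc0
lane  1: sub(0xba,0x14) ⇒ 0xa6
lane  2: sub(0xea,0x13) ⇒ 0xd7
lane  3: tail/keep ⇒ 0xcc
lane  4: tail/keep ⇒ 0x44
lane  5: tail/keep ⇒ 0xc3
lane  6: tail/keep ⇒ 0x86
lane  7: tail/keep ⇒ 0x41

vd = [18446744073709551552, 166, 215, 204, 68, 195, 134, 65]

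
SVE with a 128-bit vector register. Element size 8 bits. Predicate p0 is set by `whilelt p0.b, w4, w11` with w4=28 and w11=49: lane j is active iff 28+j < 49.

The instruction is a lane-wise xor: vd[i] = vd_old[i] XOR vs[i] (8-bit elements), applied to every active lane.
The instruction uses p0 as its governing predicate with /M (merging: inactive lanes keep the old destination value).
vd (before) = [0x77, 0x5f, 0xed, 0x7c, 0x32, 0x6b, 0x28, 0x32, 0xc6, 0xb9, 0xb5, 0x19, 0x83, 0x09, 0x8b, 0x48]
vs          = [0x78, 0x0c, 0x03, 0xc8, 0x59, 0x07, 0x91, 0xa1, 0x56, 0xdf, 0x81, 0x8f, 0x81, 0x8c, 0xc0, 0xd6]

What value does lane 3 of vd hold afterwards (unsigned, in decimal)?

vd[3] = 180

128-bit reg / 8-bit elem → 16 lanes
whilelt: lane j active iff 28+j < 49 → j < 21 → 16 active
[0] xor(0x77,0x78) = 0x0f
[1] xor(0x5f,0x0c) = 0x53
[2] xor(0xed,0x03) = 0xee
[3] xor(0x7c,0xc8) = 0xb4
[4] xor(0x32,0x59) = 0x6b
[5] xor(0x6b,0x07) = 0x6c
[6] xor(0x28,0x91) = 0xb9
[7] xor(0x32,0xa1) = 0x93
[8] xor(0xc6,0x56) = 0x90
[9] xor(0xb9,0xdf) = 0x66
[10] xor(0xb5,0x81) = 0x34
[11] xor(0x19,0x8f) = 0x96
[12] xor(0x83,0x81) = 0x02
[13] xor(0x09,0x8c) = 0x85
[14] xor(0x8b,0xc0) = 0x4b
[15] xor(0x48,0xd6) = 0x9e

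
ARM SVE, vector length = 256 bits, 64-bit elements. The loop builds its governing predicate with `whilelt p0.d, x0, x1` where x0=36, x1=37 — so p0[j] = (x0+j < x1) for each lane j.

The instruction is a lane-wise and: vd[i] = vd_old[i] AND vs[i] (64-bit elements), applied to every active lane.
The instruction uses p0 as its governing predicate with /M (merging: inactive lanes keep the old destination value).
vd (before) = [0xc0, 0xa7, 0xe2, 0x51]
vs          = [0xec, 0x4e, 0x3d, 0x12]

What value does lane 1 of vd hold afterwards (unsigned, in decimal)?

lane count: 256 div 64 = 4
whilelt: lane j active iff 36+j < 37 → j < 1 → 1 active
vd[0] and(0xc0,0xec) -> 0xc0
vd[1] tail/keep -> 0xa7
vd[2] tail/keep -> 0xe2
vd[3] tail/keep -> 0x51

vd[1] = 167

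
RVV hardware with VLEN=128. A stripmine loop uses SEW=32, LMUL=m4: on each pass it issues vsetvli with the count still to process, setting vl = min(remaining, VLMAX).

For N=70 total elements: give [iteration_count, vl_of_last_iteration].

[iterations, last_vl] = [5, 6]

VLMAX = (128 × 4) / 32 = 16 lanes
70 elements at 16/iter → 5 passes, remainder 6 on the last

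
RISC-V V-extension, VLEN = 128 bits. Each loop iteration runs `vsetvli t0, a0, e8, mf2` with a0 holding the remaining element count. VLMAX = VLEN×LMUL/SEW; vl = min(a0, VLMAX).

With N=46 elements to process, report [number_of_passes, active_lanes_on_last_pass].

lanes per group: 128·1/2/8 = 8
N=46: ⌈46/8⌉ = 6 iters; last vl = 46 − 5×8 = 6

[iterations, last_vl] = [6, 6]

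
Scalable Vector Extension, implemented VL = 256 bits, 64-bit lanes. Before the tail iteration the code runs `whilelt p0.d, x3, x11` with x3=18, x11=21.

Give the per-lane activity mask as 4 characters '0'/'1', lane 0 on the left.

predicate = 1110

register lanes = 256/64 = 4
active while 18+j < 21, i.e. j ∈ [0,3) capped at 4 ⇒ 3
bits (lane 0 leftmost): 1110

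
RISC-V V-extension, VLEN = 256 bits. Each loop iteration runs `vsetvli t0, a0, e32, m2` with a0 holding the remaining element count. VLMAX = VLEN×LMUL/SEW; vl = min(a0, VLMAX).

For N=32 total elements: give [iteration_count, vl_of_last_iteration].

[iterations, last_vl] = [2, 16]

lanes per group: 256·2/32 = 16
N=32: ⌈32/16⌉ = 2 iters; last vl = 32 − 1×16 = 16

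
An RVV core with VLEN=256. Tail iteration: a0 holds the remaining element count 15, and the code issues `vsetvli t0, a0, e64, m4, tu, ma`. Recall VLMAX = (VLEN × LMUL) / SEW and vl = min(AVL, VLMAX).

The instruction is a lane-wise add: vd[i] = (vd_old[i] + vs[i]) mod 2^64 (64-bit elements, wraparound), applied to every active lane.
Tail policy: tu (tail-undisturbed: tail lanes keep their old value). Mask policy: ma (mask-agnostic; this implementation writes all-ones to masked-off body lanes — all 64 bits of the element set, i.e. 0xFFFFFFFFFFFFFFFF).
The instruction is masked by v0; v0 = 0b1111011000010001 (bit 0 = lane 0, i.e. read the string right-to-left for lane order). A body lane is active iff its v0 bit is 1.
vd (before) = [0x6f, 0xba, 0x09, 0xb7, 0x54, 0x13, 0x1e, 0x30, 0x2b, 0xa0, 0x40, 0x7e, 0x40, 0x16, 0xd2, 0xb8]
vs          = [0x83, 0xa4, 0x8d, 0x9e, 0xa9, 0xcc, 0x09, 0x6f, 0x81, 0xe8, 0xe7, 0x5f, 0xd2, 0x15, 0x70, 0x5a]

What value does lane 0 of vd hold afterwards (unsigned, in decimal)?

vd[0] = 242

VLMAX = VLEN×LMUL/SEW = 256×4/64 = 16
vl ← min(15, 16) = 15
vd[0] add(0x6f,0x83) -> 0xf2
vd[1] mask-off/ones -> 0xffffffffffffffff
vd[2] mask-off/ones -> 0xffffffffffffffff
vd[3] mask-off/ones -> 0xffffffffffffffff
vd[4] add(0x54,0xa9) -> 0xfd
vd[5] mask-off/ones -> 0xffffffffffffffff
vd[6] mask-off/ones -> 0xffffffffffffffff
vd[7] mask-off/ones -> 0xffffffffffffffff
vd[8] mask-off/ones -> 0xffffffffffffffff
vd[9] add(0xa0,0xe8) -> 0x188
vd[10] add(0x40,0xe7) -> 0x127
vd[11] mask-off/ones -> 0xffffffffffffffff
vd[12] add(0x40,0xd2) -> 0x112
vd[13] add(0x16,0x15) -> 0x2b
vd[14] add(0xd2,0x70) -> 0x142
vd[15] tail/keep -> 0xb8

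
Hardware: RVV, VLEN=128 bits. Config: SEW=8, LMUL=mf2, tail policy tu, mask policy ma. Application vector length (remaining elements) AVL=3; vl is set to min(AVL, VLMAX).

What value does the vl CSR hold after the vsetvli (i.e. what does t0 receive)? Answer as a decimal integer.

vl = 3

VLMAX = (128 × 1/2) / 8 = 8 lanes
AVL=3 ≤ VLMAX=8, so vl = 3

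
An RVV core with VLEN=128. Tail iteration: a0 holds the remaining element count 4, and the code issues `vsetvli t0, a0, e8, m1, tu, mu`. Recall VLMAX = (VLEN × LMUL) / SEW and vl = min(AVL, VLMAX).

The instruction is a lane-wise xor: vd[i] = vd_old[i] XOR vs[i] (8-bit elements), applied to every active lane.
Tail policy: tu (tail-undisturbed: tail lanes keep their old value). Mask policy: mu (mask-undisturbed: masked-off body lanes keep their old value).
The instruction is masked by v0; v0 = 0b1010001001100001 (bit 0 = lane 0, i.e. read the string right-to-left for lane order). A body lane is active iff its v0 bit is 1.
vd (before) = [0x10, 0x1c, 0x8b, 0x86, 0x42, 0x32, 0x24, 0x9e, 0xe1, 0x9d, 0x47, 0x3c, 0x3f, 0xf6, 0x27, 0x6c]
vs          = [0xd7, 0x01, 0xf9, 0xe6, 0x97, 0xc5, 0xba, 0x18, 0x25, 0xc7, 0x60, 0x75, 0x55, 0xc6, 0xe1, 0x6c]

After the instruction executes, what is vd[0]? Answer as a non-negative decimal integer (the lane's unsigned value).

vd[0] = 199

VLMAX = VLEN×LMUL/SEW = 128×1/8 = 16
vl = min(AVL, VLMAX) = min(4, 16) = 4
lane  0: xor(0x10,0xd7) ⇒ 0xc7
lane  1: mask-off/keep ⇒ 0x1c
lane  2: mask-off/keep ⇒ 0x8b
lane  3: mask-off/keep ⇒ 0x86
lane  4: tail/keep ⇒ 0x42
lane  5: tail/keep ⇒ 0x32
lane  6: tail/keep ⇒ 0x24
lane  7: tail/keep ⇒ 0x9e
lane  8: tail/keep ⇒ 0xe1
lane  9: tail/keep ⇒ 0x9d
lane 10: tail/keep ⇒ 0x47
lane 11: tail/keep ⇒ 0x3c
lane 12: tail/keep ⇒ 0x3f
lane 13: tail/keep ⇒ 0xf6
lane 14: tail/keep ⇒ 0x27
lane 15: tail/keep ⇒ 0x6c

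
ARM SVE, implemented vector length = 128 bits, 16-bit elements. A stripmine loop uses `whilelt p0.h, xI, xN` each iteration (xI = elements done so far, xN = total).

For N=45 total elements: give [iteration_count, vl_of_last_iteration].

lane count: 128 div 16 = 8
45 elements at 8/iter → 6 passes, remainder 5 on the last

[iterations, last_vl] = [6, 5]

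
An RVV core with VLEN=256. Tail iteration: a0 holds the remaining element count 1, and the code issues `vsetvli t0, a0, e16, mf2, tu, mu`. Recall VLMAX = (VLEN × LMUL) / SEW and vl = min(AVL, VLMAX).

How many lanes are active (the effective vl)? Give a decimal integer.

lanes per group: 256·1/2/16 = 8
AVL=1 ≤ VLMAX=8, so vl = 1

vl = 1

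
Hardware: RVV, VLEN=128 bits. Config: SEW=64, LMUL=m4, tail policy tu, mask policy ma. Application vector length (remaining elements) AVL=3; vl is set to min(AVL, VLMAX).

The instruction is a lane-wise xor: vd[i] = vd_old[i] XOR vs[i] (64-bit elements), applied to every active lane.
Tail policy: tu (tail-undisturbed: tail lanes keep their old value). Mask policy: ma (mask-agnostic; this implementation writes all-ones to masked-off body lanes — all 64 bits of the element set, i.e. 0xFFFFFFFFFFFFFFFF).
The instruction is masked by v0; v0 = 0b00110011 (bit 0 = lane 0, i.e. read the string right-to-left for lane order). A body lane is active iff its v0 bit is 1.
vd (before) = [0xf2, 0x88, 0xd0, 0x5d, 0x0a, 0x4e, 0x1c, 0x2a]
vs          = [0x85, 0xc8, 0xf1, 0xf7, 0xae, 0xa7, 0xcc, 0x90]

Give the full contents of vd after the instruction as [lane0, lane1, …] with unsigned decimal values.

VLMAX = VLEN×LMUL/SEW = 128×4/64 = 8
vl = min(AVL, VLMAX) = min(3, 8) = 3
[0] xor(0xf2,0x85) = 0x77
[1] xor(0x88,0xc8) = 0x40
[2] mask-off/ones = 0xffffffffffffffff
[3] tail/keep = 0x5d
[4] tail/keep = 0x0a
[5] tail/keep = 0x4e
[6] tail/keep = 0x1c
[7] tail/keep = 0x2a

vd = [119, 64, 18446744073709551615, 93, 10, 78, 28, 42]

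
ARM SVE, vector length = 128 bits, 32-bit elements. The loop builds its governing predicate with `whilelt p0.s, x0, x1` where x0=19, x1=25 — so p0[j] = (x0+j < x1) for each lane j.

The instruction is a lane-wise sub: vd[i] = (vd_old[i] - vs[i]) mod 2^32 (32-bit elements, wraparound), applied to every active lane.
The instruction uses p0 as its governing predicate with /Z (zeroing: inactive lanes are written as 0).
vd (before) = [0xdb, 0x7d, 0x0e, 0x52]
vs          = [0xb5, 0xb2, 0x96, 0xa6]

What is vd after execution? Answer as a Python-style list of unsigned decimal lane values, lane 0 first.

register lanes = 128/32 = 4
p0[j] = (19+j < 25); true for j=0..3 → 4 lanes set
vd[0] sub(0xdb,0xb5) -> 0x26
vd[1] sub(0x7d,0xb2) -> 0xffffffcb
vd[2] sub(0x0e,0x96) -> 0xffffff78
vd[3] sub(0x52,0xa6) -> 0xffffffac

vd = [38, 4294967243, 4294967160, 4294967212]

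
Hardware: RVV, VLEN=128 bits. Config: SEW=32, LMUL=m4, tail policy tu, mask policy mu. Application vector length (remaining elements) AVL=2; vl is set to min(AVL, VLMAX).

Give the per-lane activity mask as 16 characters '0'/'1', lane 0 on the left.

VLMAX = VLEN×LMUL/SEW = 128×4/32 = 16
AVL=2 ≤ VLMAX=16, so vl = 2
bits (lane 0 leftmost): 1100000000000000

predicate = 1100000000000000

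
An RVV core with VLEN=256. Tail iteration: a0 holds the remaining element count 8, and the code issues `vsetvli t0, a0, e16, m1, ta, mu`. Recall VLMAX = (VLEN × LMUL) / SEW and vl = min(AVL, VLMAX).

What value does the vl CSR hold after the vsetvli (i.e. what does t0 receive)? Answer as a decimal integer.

vl = 8

lanes per group: 256·1/16 = 16
vl = min(AVL, VLMAX) = min(8, 16) = 8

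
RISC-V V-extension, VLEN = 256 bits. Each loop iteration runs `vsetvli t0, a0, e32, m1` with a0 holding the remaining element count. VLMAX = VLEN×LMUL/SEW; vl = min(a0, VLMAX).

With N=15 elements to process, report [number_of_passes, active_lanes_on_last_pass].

[iterations, last_vl] = [2, 7]

lanes per group: 256·1/32 = 8
N=15: ⌈15/8⌉ = 2 iters; last vl = 15 − 1×8 = 7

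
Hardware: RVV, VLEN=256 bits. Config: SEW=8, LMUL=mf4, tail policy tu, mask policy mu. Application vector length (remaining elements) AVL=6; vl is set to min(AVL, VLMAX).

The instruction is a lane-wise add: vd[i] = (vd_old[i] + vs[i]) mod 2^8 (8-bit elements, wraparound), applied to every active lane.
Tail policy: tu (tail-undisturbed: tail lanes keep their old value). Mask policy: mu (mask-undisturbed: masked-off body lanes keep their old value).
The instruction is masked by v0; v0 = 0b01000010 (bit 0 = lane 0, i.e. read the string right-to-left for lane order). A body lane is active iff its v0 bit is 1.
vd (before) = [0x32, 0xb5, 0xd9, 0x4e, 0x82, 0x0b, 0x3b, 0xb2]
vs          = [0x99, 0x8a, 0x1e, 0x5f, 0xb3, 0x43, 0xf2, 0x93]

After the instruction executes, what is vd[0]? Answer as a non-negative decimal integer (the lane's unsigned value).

VLMAX = VLEN×LMUL/SEW = 256×1/4/8 = 8
AVL=6 ≤ VLMAX=8, so vl = 6
lane  0: mask-off/keep ⇒ 0x32
lane  1: add(0xb5,0x8a) ⇒ 0x3f
lane  2: mask-off/keep ⇒ 0xd9
lane  3: mask-off/keep ⇒ 0x4e
lane  4: mask-off/keep ⇒ 0x82
lane  5: mask-off/keep ⇒ 0x0b
lane  6: tail/keep ⇒ 0x3b
lane  7: tail/keep ⇒ 0xb2

vd[0] = 50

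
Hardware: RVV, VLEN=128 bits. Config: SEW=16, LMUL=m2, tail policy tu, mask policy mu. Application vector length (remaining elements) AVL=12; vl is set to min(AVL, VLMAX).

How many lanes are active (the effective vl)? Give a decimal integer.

vl = 12

VLMAX = (128 × 2) / 16 = 16 lanes
AVL=12 ≤ VLMAX=16, so vl = 12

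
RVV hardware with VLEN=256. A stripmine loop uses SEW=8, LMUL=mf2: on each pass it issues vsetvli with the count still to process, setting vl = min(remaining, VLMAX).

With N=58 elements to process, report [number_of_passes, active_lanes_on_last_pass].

VLMAX = (256 × 1/2) / 8 = 16 lanes
58 elements at 16/iter → 4 passes, remainder 10 on the last

[iterations, last_vl] = [4, 10]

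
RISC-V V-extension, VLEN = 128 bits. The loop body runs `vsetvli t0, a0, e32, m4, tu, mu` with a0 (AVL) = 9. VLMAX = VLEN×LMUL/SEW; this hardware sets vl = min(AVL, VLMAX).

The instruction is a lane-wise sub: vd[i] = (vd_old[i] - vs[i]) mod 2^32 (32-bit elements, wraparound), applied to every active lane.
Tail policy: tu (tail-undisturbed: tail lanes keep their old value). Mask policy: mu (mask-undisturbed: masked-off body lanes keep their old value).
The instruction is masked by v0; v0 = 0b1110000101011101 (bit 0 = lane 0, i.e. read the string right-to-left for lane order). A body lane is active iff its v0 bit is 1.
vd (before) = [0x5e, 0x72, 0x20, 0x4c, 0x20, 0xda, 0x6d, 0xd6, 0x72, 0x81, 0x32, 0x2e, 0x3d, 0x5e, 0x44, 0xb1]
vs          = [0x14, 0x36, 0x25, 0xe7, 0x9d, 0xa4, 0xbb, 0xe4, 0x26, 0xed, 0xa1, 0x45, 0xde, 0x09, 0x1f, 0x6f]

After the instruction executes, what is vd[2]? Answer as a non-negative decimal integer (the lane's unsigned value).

lanes per group: 128·4/32 = 16
vl = min(AVL, VLMAX) = min(9, 16) = 9
[0] sub(0x5e,0x14) = 0x4a
[1] mask-off/keep = 0x72
[2] sub(0x20,0x25) = 0xfffffffb
[3] sub(0x4c,0xe7) = 0xffffff65
[4] sub(0x20,0x9d) = 0xffffff83
[5] mask-off/keep = 0xda
[6] sub(0x6d,0xbb) = 0xffffffb2
[7] mask-off/keep = 0xd6
[8] sub(0x72,0x26) = 0x4c
[9] tail/keep = 0x81
[10] tail/keep = 0x32
[11] tail/keep = 0x2e
[12] tail/keep = 0x3d
[13] tail/keep = 0x5e
[14] tail/keep = 0x44
[15] tail/keep = 0xb1

vd[2] = 4294967291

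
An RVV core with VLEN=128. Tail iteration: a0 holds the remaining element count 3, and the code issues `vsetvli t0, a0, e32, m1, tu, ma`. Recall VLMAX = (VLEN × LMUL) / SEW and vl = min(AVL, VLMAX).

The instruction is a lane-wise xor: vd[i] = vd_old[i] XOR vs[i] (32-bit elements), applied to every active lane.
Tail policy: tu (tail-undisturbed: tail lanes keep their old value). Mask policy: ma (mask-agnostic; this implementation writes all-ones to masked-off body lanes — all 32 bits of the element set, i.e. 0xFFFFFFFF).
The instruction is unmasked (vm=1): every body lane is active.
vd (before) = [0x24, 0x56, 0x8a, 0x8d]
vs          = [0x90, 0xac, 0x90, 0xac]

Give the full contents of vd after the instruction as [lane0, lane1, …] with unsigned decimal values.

VLMAX = (128 × 1) / 32 = 4 lanes
AVL=3 ≤ VLMAX=4, so vl = 3
  i=0: xor(0x24,0x90) → 180
  i=1: xor(0x56,0xac) → 250
  i=2: xor(0x8a,0x90) → 26
  i=3: tail/keep → 141

vd = [180, 250, 26, 141]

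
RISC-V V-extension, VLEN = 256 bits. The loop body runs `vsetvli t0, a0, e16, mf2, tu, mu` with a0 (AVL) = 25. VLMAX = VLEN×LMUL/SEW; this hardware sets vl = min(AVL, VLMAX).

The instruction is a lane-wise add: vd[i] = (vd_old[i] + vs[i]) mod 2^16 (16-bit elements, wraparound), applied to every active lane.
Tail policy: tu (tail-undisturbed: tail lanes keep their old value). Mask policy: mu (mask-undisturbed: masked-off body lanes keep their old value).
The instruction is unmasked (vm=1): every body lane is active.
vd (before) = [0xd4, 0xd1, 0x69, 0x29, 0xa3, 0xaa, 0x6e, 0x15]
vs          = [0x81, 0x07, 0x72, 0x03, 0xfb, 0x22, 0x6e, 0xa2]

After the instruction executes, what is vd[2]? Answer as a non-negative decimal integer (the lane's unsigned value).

lanes per group: 256·1/2/16 = 8
vl ← min(25, 8) = 8
  i=0: add(0xd4,0x81) → 341
  i=1: add(0xd1,0x07) → 216
  i=2: add(0x69,0x72) → 219
  i=3: add(0x29,0x03) → 44
  i=4: add(0xa3,0xfb) → 414
  i=5: add(0xaa,0x22) → 204
  i=6: add(0x6e,0x6e) → 220
  i=7: add(0x15,0xa2) → 183

vd[2] = 219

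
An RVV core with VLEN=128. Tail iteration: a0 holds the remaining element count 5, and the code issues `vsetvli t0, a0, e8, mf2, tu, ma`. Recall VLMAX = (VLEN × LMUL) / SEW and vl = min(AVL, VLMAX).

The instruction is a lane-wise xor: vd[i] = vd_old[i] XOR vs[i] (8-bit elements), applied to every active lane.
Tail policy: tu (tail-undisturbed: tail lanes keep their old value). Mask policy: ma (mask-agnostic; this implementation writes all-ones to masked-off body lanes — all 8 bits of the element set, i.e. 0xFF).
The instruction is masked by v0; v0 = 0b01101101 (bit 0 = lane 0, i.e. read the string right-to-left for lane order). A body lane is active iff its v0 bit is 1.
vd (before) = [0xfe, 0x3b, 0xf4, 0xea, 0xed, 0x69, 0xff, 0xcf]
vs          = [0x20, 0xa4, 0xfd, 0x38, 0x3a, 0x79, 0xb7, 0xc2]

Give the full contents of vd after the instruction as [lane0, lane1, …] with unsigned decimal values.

VLMAX = VLEN×LMUL/SEW = 128×1/2/8 = 8
vl = min(AVL, VLMAX) = min(5, 8) = 5
  i=0: xor(0xfe,0x20) → 222
  i=1: mask-off/ones → 255
  i=2: xor(0xf4,0xfd) → 9
  i=3: xor(0xea,0x38) → 210
  i=4: mask-off/ones → 255
  i=5: tail/keep → 105
  i=6: tail/keep → 255
  i=7: tail/keep → 207

vd = [222, 255, 9, 210, 255, 105, 255, 207]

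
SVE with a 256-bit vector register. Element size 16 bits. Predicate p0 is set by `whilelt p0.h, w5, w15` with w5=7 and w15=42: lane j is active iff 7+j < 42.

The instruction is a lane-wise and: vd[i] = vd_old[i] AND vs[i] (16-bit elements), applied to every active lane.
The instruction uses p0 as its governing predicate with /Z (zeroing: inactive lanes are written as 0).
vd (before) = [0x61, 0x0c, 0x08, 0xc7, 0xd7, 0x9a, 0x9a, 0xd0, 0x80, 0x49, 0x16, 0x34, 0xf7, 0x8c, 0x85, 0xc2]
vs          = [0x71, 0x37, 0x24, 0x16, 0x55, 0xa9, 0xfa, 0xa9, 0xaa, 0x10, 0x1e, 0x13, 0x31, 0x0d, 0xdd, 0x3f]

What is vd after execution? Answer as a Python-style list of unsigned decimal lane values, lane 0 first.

vd = [97, 4, 0, 6, 85, 136, 154, 128, 128, 0, 22, 16, 49, 12, 133, 2]

register lanes = 256/16 = 16
p0[j] = (7+j < 42); true for j=0..15 → 16 lanes set
[0] and(0x61,0x71) = 0x61
[1] and(0x0c,0x37) = 0x04
[2] and(0x08,0x24) = 0x00
[3] and(0xc7,0x16) = 0x06
[4] and(0xd7,0x55) = 0x55
[5] and(0x9a,0xa9) = 0x88
[6] and(0x9a,0xfa) = 0x9a
[7] and(0xd0,0xa9) = 0x80
[8] and(0x80,0xaa) = 0x80
[9] and(0x49,0x10) = 0x00
[10] and(0x16,0x1e) = 0x16
[11] and(0x34,0x13) = 0x10
[12] and(0xf7,0x31) = 0x31
[13] and(0x8c,0x0d) = 0x0c
[14] and(0x85,0xdd) = 0x85
[15] and(0xc2,0x3f) = 0x02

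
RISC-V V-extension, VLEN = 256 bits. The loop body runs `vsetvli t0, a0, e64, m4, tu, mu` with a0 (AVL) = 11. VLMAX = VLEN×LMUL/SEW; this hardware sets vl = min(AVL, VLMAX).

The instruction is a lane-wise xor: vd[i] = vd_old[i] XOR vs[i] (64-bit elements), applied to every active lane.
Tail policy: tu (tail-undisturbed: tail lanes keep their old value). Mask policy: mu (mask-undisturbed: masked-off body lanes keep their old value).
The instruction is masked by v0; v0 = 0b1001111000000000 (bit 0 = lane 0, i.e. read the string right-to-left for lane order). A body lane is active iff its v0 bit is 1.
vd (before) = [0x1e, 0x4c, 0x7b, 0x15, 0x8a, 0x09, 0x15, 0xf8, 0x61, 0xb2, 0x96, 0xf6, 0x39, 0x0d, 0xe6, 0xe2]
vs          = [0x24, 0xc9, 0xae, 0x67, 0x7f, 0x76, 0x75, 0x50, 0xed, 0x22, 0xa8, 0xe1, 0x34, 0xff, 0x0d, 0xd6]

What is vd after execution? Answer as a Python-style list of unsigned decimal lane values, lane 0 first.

vd = [30, 76, 123, 21, 138, 9, 21, 248, 97, 144, 62, 246, 57, 13, 230, 226]

VLMAX = VLEN×LMUL/SEW = 256×4/64 = 16
vl = min(AVL, VLMAX) = min(11, 16) = 11
[0] mask-off/keep = 0x1e
[1] mask-off/keep = 0x4c
[2] mask-off/keep = 0x7b
[3] mask-off/keep = 0x15
[4] mask-off/keep = 0x8a
[5] mask-off/keep = 0x09
[6] mask-off/keep = 0x15
[7] mask-off/keep = 0xf8
[8] mask-off/keep = 0x61
[9] xor(0xb2,0x22) = 0x90
[10] xor(0x96,0xa8) = 0x3e
[11] tail/keep = 0xf6
[12] tail/keep = 0x39
[13] tail/keep = 0x0d
[14] tail/keep = 0xe6
[15] tail/keep = 0xe2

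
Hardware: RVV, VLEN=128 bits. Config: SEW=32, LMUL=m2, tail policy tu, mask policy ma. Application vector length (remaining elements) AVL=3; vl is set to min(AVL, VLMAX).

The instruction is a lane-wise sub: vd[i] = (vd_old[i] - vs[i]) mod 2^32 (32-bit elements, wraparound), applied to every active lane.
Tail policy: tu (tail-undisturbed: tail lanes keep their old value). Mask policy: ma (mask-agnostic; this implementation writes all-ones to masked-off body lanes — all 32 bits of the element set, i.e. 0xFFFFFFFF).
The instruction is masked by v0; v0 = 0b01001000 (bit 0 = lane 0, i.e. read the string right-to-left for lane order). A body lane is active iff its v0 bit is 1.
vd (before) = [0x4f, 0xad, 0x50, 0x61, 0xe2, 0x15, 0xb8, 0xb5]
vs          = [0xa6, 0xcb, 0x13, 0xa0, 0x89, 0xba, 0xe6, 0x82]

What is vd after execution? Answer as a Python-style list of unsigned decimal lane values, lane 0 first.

lanes per group: 128·2/32 = 8
vl ← min(3, 8) = 3
vd[0] mask-off/ones -> 0xffffffff
vd[1] mask-off/ones -> 0xffffffff
vd[2] mask-off/ones -> 0xffffffff
vd[3] tail/keep -> 0x61
vd[4] tail/keep -> 0xe2
vd[5] tail/keep -> 0x15
vd[6] tail/keep -> 0xb8
vd[7] tail/keep -> 0xb5

vd = [4294967295, 4294967295, 4294967295, 97, 226, 21, 184, 181]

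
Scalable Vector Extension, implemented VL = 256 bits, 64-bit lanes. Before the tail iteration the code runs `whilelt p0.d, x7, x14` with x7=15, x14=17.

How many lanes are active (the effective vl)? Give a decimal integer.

register lanes = 256/64 = 4
whilelt: lane j active iff 15+j < 17 → j < 2 → 2 active

vl = 2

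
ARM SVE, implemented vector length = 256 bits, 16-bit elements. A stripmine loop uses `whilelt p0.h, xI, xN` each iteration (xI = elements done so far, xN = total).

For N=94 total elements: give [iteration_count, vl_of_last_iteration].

[iterations, last_vl] = [6, 14]

lane count: 256 div 16 = 16
iterations = ceil(94/16) = 6; final-pass vl = 14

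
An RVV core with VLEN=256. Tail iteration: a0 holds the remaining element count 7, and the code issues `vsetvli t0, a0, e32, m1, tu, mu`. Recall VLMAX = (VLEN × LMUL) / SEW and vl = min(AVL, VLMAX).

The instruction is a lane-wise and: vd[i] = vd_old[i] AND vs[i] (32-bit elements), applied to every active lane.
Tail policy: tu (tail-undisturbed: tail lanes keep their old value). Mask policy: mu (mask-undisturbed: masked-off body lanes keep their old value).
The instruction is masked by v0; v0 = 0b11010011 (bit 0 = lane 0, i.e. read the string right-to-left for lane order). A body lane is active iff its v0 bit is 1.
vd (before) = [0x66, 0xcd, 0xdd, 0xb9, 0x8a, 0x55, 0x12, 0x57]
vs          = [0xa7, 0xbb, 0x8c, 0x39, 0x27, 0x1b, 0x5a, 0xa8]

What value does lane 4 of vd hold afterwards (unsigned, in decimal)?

vd[4] = 2

lanes per group: 256·1/32 = 8
AVL=7 ≤ VLMAX=8, so vl = 7
  i=0: and(0x66,0xa7) → 38
  i=1: and(0xcd,0xbb) → 137
  i=2: mask-off/keep → 221
  i=3: mask-off/keep → 185
  i=4: and(0x8a,0x27) → 2
  i=5: mask-off/keep → 85
  i=6: and(0x12,0x5a) → 18
  i=7: tail/keep → 87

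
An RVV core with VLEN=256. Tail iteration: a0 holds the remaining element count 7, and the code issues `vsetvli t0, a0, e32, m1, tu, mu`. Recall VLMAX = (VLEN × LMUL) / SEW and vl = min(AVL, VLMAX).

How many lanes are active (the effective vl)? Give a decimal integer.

vl = 7

VLMAX = (256 × 1) / 32 = 8 lanes
AVL=7 ≤ VLMAX=8, so vl = 7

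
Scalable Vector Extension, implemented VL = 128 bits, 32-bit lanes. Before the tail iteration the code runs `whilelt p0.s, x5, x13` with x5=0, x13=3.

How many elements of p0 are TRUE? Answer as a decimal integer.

vl = 3

128-bit reg / 32-bit elem → 4 lanes
p0[j] = (0+j < 3); true for j=0..2 → 3 lanes set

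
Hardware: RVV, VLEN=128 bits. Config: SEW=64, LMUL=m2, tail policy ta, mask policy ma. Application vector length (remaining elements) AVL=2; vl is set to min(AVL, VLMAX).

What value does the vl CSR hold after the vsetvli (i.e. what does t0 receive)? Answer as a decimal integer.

lanes per group: 128·2/64 = 4
vl = min(AVL, VLMAX) = min(2, 4) = 2

vl = 2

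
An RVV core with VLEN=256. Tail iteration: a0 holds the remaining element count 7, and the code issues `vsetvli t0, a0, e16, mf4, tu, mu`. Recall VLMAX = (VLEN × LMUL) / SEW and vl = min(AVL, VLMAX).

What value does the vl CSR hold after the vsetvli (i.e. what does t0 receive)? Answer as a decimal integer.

VLMAX = VLEN×LMUL/SEW = 256×1/4/16 = 4
vl ← min(7, 4) = 4

vl = 4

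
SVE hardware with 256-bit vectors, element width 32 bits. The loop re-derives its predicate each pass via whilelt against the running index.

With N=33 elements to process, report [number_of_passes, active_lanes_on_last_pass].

lane count: 256 div 32 = 8
N=33: ⌈33/8⌉ = 5 iters; last vl = 33 − 4×8 = 1

[iterations, last_vl] = [5, 1]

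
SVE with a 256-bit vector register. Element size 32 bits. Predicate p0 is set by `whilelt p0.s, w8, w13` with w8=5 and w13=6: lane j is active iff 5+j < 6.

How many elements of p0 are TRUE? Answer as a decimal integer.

lane count: 256 div 32 = 8
active while 5+j < 6, i.e. j ∈ [0,1) capped at 8 ⇒ 1

vl = 1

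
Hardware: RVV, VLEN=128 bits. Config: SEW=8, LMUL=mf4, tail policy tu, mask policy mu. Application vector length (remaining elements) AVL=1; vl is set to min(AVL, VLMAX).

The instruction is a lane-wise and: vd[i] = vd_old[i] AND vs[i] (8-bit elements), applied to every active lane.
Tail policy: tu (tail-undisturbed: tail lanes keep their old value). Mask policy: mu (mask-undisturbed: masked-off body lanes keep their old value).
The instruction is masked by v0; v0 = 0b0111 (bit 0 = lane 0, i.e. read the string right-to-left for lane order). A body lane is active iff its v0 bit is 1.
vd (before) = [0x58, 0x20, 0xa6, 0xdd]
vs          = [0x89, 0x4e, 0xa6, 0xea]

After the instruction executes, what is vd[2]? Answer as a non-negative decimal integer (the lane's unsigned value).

vd[2] = 166

VLMAX = VLEN×LMUL/SEW = 128×1/4/8 = 4
vl = min(AVL, VLMAX) = min(1, 4) = 1
[0] and(0x58,0x89) = 0x08
[1] tail/keep = 0x20
[2] tail/keep = 0xa6
[3] tail/keep = 0xdd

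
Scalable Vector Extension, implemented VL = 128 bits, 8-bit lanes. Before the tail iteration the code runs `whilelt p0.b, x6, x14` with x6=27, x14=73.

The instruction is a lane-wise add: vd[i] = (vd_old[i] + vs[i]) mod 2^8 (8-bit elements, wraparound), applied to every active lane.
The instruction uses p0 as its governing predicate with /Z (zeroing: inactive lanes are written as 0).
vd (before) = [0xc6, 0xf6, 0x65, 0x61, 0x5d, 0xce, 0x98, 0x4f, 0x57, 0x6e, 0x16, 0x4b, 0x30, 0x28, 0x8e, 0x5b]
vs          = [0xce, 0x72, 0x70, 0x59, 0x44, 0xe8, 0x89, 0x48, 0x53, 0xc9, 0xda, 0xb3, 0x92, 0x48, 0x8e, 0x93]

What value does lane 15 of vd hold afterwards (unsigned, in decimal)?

lane count: 128 div 8 = 16
whilelt: lane j active iff 27+j < 73 → j < 46 → 16 active
[0] add(0xc6,0xce) = 0x94
[1] add(0xf6,0x72) = 0x68
[2] add(0x65,0x70) = 0xd5
[3] add(0x61,0x59) = 0xba
[4] add(0x5d,0x44) = 0xa1
[5] add(0xce,0xe8) = 0xb6
[6] add(0x98,0x89) = 0x21
[7] add(0x4f,0x48) = 0x97
[8] add(0x57,0x53) = 0xaa
[9] add(0x6e,0xc9) = 0x37
[10] add(0x16,0xda) = 0xf0
[11] add(0x4b,0xb3) = 0xfe
[12] add(0x30,0x92) = 0xc2
[13] add(0x28,0x48) = 0x70
[14] add(0x8e,0x8e) = 0x1c
[15] add(0x5b,0x93) = 0xee

vd[15] = 238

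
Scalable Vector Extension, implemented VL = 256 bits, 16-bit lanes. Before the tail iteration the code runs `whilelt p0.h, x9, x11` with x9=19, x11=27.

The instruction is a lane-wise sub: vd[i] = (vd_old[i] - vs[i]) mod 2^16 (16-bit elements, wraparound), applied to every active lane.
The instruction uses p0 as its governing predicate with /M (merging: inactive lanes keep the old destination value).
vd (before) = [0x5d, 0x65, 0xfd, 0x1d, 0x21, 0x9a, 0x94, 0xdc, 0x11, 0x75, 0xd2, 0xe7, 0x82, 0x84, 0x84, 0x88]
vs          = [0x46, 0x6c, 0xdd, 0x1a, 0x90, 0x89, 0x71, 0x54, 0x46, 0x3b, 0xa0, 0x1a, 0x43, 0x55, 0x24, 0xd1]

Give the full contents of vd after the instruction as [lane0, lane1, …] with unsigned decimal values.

vd = [23, 65529, 32, 3, 65425, 17, 35, 136, 17, 117, 210, 231, 130, 132, 132, 136]

lane count: 256 div 16 = 16
whilelt: lane j active iff 19+j < 27 → j < 8 → 8 active
lane  0: sub(0x5d,0x46) ⇒ 0x17
lane  1: sub(0x65,0x6c) ⇒ 0xfff9
lane  2: sub(0xfd,0xdd) ⇒ 0x20
lane  3: sub(0x1d,0x1a) ⇒ 0x03
lane  4: sub(0x21,0x90) ⇒ 0xff91
lane  5: sub(0x9a,0x89) ⇒ 0x11
lane  6: sub(0x94,0x71) ⇒ 0x23
lane  7: sub(0xdc,0x54) ⇒ 0x88
lane  8: tail/keep ⇒ 0x11
lane  9: tail/keep ⇒ 0x75
lane 10: tail/keep ⇒ 0xd2
lane 11: tail/keep ⇒ 0xe7
lane 12: tail/keep ⇒ 0x82
lane 13: tail/keep ⇒ 0x84
lane 14: tail/keep ⇒ 0x84
lane 15: tail/keep ⇒ 0x88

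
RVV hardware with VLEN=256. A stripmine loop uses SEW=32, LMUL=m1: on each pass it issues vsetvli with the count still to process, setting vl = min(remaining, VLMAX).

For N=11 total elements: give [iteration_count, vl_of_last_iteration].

[iterations, last_vl] = [2, 3]

VLMAX = (256 × 1) / 32 = 8 lanes
N=11: ⌈11/8⌉ = 2 iters; last vl = 11 − 1×8 = 3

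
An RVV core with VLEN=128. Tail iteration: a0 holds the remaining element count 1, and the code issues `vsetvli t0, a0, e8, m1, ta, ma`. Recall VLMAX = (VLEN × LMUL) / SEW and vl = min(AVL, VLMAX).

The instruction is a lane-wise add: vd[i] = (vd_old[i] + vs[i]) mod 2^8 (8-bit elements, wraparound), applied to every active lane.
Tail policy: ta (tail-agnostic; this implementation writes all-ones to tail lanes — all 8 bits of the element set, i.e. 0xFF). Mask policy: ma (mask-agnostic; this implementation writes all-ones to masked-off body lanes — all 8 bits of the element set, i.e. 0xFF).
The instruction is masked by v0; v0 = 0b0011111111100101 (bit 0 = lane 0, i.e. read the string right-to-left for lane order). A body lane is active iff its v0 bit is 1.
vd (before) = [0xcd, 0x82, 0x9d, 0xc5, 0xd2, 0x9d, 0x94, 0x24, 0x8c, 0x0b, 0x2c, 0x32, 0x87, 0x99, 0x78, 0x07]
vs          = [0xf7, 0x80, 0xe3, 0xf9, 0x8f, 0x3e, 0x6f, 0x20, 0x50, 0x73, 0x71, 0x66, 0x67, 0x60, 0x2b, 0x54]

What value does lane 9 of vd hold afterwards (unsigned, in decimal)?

VLMAX = (128 × 1) / 8 = 16 lanes
vl = min(AVL, VLMAX) = min(1, 16) = 1
[0] add(0xcd,0xf7) = 0xc4
[1] tail/ones = 0xff
[2] tail/ones = 0xff
[3] tail/ones = 0xff
[4] tail/ones = 0xff
[5] tail/ones = 0xff
[6] tail/ones = 0xff
[7] tail/ones = 0xff
[8] tail/ones = 0xff
[9] tail/ones = 0xff
[10] tail/ones = 0xff
[11] tail/ones = 0xff
[12] tail/ones = 0xff
[13] tail/ones = 0xff
[14] tail/ones = 0xff
[15] tail/ones = 0xff

vd[9] = 255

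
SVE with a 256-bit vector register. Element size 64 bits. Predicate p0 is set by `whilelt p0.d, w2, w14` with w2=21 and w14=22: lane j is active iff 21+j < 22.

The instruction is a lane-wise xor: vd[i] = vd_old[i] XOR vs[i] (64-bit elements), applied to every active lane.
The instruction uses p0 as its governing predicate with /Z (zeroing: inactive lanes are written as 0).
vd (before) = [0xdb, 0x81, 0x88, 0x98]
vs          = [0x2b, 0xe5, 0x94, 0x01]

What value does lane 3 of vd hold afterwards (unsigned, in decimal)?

vd[3] = 0

register lanes = 256/64 = 4
active while 21+j < 22, i.e. j ∈ [0,1) capped at 4 ⇒ 1
vd[0] xor(0xdb,0x2b) -> 0xf0
vd[1] tail/zero -> 0x00
vd[2] tail/zero -> 0x00
vd[3] tail/zero -> 0x00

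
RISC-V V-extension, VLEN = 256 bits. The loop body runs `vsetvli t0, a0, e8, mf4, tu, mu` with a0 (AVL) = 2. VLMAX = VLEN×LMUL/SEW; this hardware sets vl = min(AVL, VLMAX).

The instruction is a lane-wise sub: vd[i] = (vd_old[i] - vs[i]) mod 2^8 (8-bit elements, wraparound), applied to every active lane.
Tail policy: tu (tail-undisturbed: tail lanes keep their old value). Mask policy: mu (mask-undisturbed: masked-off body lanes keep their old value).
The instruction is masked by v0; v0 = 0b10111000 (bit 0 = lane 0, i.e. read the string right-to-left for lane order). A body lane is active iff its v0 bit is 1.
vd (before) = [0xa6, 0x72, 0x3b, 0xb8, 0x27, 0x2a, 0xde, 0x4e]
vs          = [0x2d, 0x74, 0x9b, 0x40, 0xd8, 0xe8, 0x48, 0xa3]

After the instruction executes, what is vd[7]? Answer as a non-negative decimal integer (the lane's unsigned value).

VLMAX = VLEN×LMUL/SEW = 256×1/4/8 = 8
vl = min(AVL, VLMAX) = min(2, 8) = 2
[0] mask-off/keep = 0xa6
[1] mask-off/keep = 0x72
[2] tail/keep = 0x3b
[3] tail/keep = 0xb8
[4] tail/keep = 0x27
[5] tail/keep = 0x2a
[6] tail/keep = 0xde
[7] tail/keep = 0x4e

vd[7] = 78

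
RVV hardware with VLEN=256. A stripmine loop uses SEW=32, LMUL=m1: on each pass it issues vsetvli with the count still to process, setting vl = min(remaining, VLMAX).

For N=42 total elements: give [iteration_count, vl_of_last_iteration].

VLMAX = VLEN×LMUL/SEW = 256×1/32 = 8
N=42: ⌈42/8⌉ = 6 iters; last vl = 42 − 5×8 = 2

[iterations, last_vl] = [6, 2]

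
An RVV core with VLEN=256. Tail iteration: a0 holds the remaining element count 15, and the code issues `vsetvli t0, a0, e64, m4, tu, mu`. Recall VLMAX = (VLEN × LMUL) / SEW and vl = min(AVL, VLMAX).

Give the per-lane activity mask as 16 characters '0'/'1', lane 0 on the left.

predicate = 1111111111111110

VLMAX = VLEN×LMUL/SEW = 256×4/64 = 16
vl = min(AVL, VLMAX) = min(15, 16) = 15
bits (lane 0 leftmost): 1111111111111110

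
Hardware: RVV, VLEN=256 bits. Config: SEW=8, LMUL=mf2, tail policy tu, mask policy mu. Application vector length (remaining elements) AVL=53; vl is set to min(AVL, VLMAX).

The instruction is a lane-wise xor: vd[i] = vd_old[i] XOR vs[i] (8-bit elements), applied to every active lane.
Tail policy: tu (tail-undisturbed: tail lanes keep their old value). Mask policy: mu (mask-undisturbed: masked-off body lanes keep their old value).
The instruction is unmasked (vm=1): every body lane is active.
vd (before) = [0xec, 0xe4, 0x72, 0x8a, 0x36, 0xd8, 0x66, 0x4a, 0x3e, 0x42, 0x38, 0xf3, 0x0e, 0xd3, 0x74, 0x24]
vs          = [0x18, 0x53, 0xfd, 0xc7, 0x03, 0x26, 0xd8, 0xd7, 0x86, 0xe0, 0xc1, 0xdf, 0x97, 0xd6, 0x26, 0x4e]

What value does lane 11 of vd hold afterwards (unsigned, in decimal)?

vd[11] = 44

VLMAX = (256 × 1/2) / 8 = 16 lanes
vl = min(AVL, VLMAX) = min(53, 16) = 16
[0] xor(0xec,0x18) = 0xf4
[1] xor(0xe4,0x53) = 0xb7
[2] xor(0x72,0xfd) = 0x8f
[3] xor(0x8a,0xc7) = 0x4d
[4] xor(0x36,0x03) = 0x35
[5] xor(0xd8,0x26) = 0xfe
[6] xor(0x66,0xd8) = 0xbe
[7] xor(0x4a,0xd7) = 0x9d
[8] xor(0x3e,0x86) = 0xb8
[9] xor(0x42,0xe0) = 0xa2
[10] xor(0x38,0xc1) = 0xf9
[11] xor(0xf3,0xdf) = 0x2c
[12] xor(0x0e,0x97) = 0x99
[13] xor(0xd3,0xd6) = 0x05
[14] xor(0x74,0x26) = 0x52
[15] xor(0x24,0x4e) = 0x6a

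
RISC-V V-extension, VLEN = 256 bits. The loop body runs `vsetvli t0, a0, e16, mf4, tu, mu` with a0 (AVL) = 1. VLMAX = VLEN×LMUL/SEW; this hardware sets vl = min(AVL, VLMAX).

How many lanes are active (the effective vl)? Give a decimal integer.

vl = 1

VLMAX = VLEN×LMUL/SEW = 256×1/4/16 = 4
vl = min(AVL, VLMAX) = min(1, 4) = 1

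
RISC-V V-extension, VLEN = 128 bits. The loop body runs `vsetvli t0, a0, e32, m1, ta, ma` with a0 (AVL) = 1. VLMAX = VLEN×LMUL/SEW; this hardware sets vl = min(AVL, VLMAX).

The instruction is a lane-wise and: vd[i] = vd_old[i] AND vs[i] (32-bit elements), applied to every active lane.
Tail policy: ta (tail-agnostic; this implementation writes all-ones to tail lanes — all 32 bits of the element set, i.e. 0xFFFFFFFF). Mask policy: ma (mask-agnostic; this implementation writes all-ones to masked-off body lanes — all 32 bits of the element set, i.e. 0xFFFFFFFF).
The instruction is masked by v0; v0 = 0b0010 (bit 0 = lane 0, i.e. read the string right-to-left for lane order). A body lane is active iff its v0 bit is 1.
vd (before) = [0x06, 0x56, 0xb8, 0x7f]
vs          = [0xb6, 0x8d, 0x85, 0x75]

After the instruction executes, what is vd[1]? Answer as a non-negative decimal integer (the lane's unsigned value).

lanes per group: 128·1/32 = 4
vl ← min(1, 4) = 1
  i=0: mask-off/ones → 4294967295
  i=1: tail/ones → 4294967295
  i=2: tail/ones → 4294967295
  i=3: tail/ones → 4294967295

vd[1] = 4294967295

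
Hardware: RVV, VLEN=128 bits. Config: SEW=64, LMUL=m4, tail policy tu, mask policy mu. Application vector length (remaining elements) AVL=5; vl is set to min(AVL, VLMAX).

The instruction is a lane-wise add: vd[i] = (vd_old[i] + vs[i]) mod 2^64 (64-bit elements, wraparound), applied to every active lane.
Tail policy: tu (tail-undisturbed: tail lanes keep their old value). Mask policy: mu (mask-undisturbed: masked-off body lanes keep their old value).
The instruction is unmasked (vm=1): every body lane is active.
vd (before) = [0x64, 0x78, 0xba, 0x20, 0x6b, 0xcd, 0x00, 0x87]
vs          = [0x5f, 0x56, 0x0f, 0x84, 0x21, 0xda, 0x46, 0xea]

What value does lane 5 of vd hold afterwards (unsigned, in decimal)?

vd[5] = 205

VLMAX = (128 × 4) / 64 = 8 lanes
AVL=5 ≤ VLMAX=8, so vl = 5
vd[0] add(0x64,0x5f) -> 0xc3
vd[1] add(0x78,0x56) -> 0xce
vd[2] add(0xba,0x0f) -> 0xc9
vd[3] add(0x20,0x84) -> 0xa4
vd[4] add(0x6b,0x21) -> 0x8c
vd[5] tail/keep -> 0xcd
vd[6] tail/keep -> 0x00
vd[7] tail/keep -> 0x87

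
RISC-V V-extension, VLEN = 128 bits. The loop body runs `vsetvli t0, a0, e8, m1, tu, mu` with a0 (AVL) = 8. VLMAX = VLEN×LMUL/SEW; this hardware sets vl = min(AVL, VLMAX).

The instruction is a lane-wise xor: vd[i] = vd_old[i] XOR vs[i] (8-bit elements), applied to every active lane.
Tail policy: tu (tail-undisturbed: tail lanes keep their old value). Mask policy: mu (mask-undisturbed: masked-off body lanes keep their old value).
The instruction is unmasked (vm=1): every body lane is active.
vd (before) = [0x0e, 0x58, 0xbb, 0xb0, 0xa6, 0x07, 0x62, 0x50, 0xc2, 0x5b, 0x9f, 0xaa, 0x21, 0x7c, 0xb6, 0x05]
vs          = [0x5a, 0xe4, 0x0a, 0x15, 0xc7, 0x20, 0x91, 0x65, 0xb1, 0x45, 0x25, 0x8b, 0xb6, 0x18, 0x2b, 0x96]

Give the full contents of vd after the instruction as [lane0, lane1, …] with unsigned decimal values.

vd = [84, 188, 177, 165, 97, 39, 243, 53, 194, 91, 159, 170, 33, 124, 182, 5]

VLMAX = VLEN×LMUL/SEW = 128×1/8 = 16
vl = min(AVL, VLMAX) = min(8, 16) = 8
lane  0: xor(0x0e,0x5a) ⇒ 0x54
lane  1: xor(0x58,0xe4) ⇒ 0xbc
lane  2: xor(0xbb,0x0a) ⇒ 0xb1
lane  3: xor(0xb0,0x15) ⇒ 0xa5
lane  4: xor(0xa6,0xc7) ⇒ 0x61
lane  5: xor(0x07,0x20) ⇒ 0x27
lane  6: xor(0x62,0x91) ⇒ 0xf3
lane  7: xor(0x50,0x65) ⇒ 0x35
lane  8: tail/keep ⇒ 0xc2
lane  9: tail/keep ⇒ 0x5b
lane 10: tail/keep ⇒ 0x9f
lane 11: tail/keep ⇒ 0xaa
lane 12: tail/keep ⇒ 0x21
lane 13: tail/keep ⇒ 0x7c
lane 14: tail/keep ⇒ 0xb6
lane 15: tail/keep ⇒ 0x05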